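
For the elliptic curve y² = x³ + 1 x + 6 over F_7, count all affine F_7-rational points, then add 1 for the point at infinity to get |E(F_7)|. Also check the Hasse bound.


Affine points = {(1, 1), (1, 6), (2, 3), (2, 4), (3, 1), (3, 6), (4, 2), (4, 5), (6, 2), (6, 5)}; affine count = 10; |E(F_7)| = 11.

Discriminant check: Δ ∝ 4a³ + 27b² = 4·1³ + 27·6² = 4·1 + 27·36 ≡ 3 (mod 7). Nonzero ⇒ E is nonsingular.
For each x ∈ F_7, compute rhs = x³ + 1·x + 6 mod 7, then count y ∈ F_7 with y² ≡ rhs.
  x = 0: rhs = 6, matching y values: none (0 points).
  x = 1: rhs = 1, matching y values: 1, 6 (2 points).
  x = 2: rhs = 2, matching y values: 3, 4 (2 points).
  x = 3: rhs = 1, matching y values: 1, 6 (2 points).
  x = 4: rhs = 4, matching y values: 2, 5 (2 points).
  x = 5: rhs = 3, matching y values: none (0 points).
  x = 6: rhs = 4, matching y values: 2, 5 (2 points).
Total affine count: 10.
Full point count |E(F_7)| = 10 + 1 = 11.
Hasse bound: |11 − (7+1)| = |3| = 3 ≤ 2√7 ≈ 5.2915 ✓.


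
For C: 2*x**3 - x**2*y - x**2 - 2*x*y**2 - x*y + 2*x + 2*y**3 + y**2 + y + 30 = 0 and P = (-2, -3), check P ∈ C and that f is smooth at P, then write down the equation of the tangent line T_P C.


Tangent line at P: 3*x + 23*y + 75 = 0.

Step 1: f(-2, -3) = 0, so P lies on C.
Step 2: partial derivatives
  f_x(x, y) = 6*x**2 - 2*x*y - 2*x - 2*y**2 - y + 2, f_y(x, y) = -x**2 - 4*x*y - x + 6*y**2 + 2*y + 1.
  f_x(P) = 3, f_y(P) = 23 (gradient nonzero, so P is smooth).
Step 3: tangent line at P: 3·(x − -2) + 23·(y − -3) = 0.
Expanding: 3*x + 23*y + 75 = 0.


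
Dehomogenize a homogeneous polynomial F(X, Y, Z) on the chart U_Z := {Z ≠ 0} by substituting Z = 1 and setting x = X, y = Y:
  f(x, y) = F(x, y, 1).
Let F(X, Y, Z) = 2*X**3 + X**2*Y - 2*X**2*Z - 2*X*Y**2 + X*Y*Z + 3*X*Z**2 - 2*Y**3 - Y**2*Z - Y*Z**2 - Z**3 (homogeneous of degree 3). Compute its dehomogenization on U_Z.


f(x, y) = 2*x**3 + x**2*y - 2*x**2 - 2*x*y**2 + x*y + 3*x - 2*y**3 - y**2 - y - 1

On U_Z we set Z = 1. Each monomial c·X^i·Y^j·Z^k in F becomes c·x^i·y^j·1^k = c·x^i·y^j.
Substituting Z = 1: F(X, Y, 1) = 2*x**3 + x**2*y - 2*x**2 - 2*x*y**2 + x*y + 3*x - 2*y**3 - y**2 - y - 1.
Note: deg(f) ≤ deg(F) = 3; strict inequality happens when F is divisible by Z (lost terms).


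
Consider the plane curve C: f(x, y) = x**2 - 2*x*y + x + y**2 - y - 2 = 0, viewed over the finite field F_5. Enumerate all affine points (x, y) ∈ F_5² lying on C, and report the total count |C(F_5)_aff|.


Affine F_5-points: {(0, 2), (0, 4), (1, 0), (1, 3), (2, 1), (2, 4), (3, 0), (3, 2), (4, 1), (4, 3)}; count = 10.

For each of the 25 pairs (x, y) ∈ F_5², evaluate f(x, y) mod 5. Record the zeros.
  x = 0: [0↦3, 1↦3, 2↦0, 3↦4, 4↦0]  zeros at y ∈ {2, 4}
  x = 1: [0↦0, 1↦3, 2↦3, 3↦0, 4↦4]  zeros at y ∈ {0, 3}
  x = 2: [0↦4, 1↦0, 2↦3, 3↦3, 4↦0]  zeros at y ∈ {1, 4}
  x = 3: [0↦0, 1↦4, 2↦0, 3↦3, 4↦3]  zeros at y ∈ {0, 2}
  x = 4: [0↦3, 1↦0, 2↦4, 3↦0, 4↦3]  zeros at y ∈ {1, 3}
Collecting zeros: affine points = {(0, 2), (0, 4), (1, 0), (1, 3), (2, 1), (2, 4), (3, 0), (3, 2), (4, 1), (4, 3)}.
Total count |C(F_5)_aff| = 10.


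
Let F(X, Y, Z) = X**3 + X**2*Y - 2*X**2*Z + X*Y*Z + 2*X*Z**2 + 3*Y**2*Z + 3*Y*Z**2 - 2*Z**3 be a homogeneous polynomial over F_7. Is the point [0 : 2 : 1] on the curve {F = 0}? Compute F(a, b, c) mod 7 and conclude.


F(0,2,1) ≡ 2 (mod 7); P is NOT on the curve.

Evaluate F(0, 2, 1) term-by-term (mod 7).
  X**3 ↦ 1·0·1·1 = 0
  X**2*Y ↦ 1·0·2·1 = 0
  -2*X**2*Z ↦ -2·0·1·1 = 0
  X*Y*Z ↦ 1·0·2·1 = 0
  2*X*Z**2 ↦ 2·0·1·1 = 0
  3*Y**2*Z ↦ 3·1·4·1 = 12
  3*Y*Z**2 ↦ 3·1·2·1 = 6
  -2*Z**3 ↦ -2·1·1·1 = -2
Sum: F(0, 2, 1) = (0) + (0) + (0) + (0) + (0) + (12) + (6) + (-2) = 16.
Reducing mod 7: 16 ≡ 2 (mod 7).
Since F(a, b, c) ≡ 2 ≠ 0 (mod 7), P does NOT lie on the curve.


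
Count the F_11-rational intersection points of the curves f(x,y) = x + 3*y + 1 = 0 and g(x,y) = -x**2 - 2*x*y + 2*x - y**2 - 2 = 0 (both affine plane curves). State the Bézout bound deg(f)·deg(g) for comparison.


Common zeros: {(3, 6), (8, 8)}; count = 2; Bézout bound = 2.

deg(f) = 1, deg(g) = 2, so Bézout bound = 2.
Scan x ∈ F_11. For each x, list the y ∈ F_11 with f(x, y) ≡ 0 and those with g(x, y) ≡ 0 (mod 11); the common zeros in that column are the intersection.
  x = 0: f ≡ 0 at y ∈ {7}; g ≡ 0 at y ∈ {3, 8}; common: ∅.
  x = 1: f ≡ 0 at y ∈ {3}; g ≡ 0 at y ∈ {10}; common: ∅.
  x = 2: f ≡ 0 at y ∈ {10}; g ≡ 0 at y ∈ ∅; common: ∅.
  x = 3: f ≡ 0 at y ∈ {6}; g ≡ 0 at y ∈ {6, 10}; common: {6}.
  x = 4: f ≡ 0 at y ∈ {2}; g ≡ 0 at y ∈ ∅; common: ∅.
  x = 5: f ≡ 0 at y ∈ {9}; g ≡ 0 at y ∈ ∅; common: ∅.
  x = 6: f ≡ 0 at y ∈ {5}; g ≡ 0 at y ∈ ∅; common: ∅.
  x = 7: f ≡ 0 at y ∈ {1}; g ≡ 0 at y ∈ {3, 5}; common: ∅.
  x = 8: f ≡ 0 at y ∈ {8}; g ≡ 0 at y ∈ {8, 9}; common: {8}.
  x = 9: f ≡ 0 at y ∈ {4}; g ≡ 0 at y ∈ {6, 9}; common: ∅.
  x = 10: f ≡ 0 at y ∈ {0}; g ≡ 0 at y ∈ ∅; common: ∅.
Collecting: common zeros = {(3, 6), (8, 8)}, so the count is 2.
Comparison with the Bézout bound: 2 ≤ 2 = deg(f)·deg(g), as expected for curves with no common component (the bound is attained).


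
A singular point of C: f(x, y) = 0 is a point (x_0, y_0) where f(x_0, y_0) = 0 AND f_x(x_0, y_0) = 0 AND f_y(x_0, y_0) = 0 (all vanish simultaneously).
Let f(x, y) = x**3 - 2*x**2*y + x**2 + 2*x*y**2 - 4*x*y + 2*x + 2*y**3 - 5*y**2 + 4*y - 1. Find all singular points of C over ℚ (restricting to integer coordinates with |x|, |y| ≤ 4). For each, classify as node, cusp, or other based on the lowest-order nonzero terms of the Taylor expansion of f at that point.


Singular points: {(0, 1)}; classification: node.

Compute partial derivatives:
  f_x = 3*x**2 - 4*x*y + 2*x + 2*y**2 - 4*y + 2.
  f_y = -2*x**2 + 4*x*y - 4*x + 6*y**2 - 10*y + 4.
Scan x_0 ∈ {−4, ..., 4}. For each x_0, f_y(x_0, y) is a polynomial in y; find its integer roots y ∈ {−4, ..., 4}, then test f_x and f at those candidates.
  x = -4: f_y(-4, y) = 6*y**2 - 26*y - 12; no integer root y with |y| ≤ 4.
  x = -3: f_y(-3, y) = 6*y**2 - 22*y - 2; no integer root y with |y| ≤ 4.
  x = -2: f_y(-2, y) = 6*y**2 - 18*y + 4; no integer root y with |y| ≤ 4.
  x = -1: f_y(-1, y) = 6*y**2 - 14*y + 6; no integer root y with |y| ≤ 4.
  x = 0: f_y(0, y) = 6*y**2 - 10*y + 4; vanishes at y ∈ {1}. (0, 1): f_x = 0, f = 0 — SINGULAR.
  x = 1: f_y(1, y) = 6*y**2 - 6*y - 2; no integer root y with |y| ≤ 4.
  x = 2: f_y(2, y) = 6*y**2 - 2*y - 12; no integer root y with |y| ≤ 4.
  x = 3: f_y(3, y) = 6*y**2 + 2*y - 26; no integer root y with |y| ≤ 4.
  x = 4: f_y(4, y) = 6*y**2 + 6*y - 44; no integer root y with |y| ≤ 4.
Only singular point on the grid: (0, 1).
Classify: substitute x = 0 + u, y = 1 + v and expand: f = u**3 - 2*u**2*v - u**2 + 2*u*v**2 + 2*v**3 + v**2.
No constant or linear terms (consistent with a singular point). Quadratic part: -u**2 + v**2. Cubic part: u**3 - 2*u**2*v + 2*u*v**2 + 2*v**3.
The quadratic part v**2 - u**2 = (v − u)(v + u) splits into two distinct linear factors, so there are two distinct tangent lines y − 1 = ±(x − 0) — this is a node (ordinary double point).
Classification: node.


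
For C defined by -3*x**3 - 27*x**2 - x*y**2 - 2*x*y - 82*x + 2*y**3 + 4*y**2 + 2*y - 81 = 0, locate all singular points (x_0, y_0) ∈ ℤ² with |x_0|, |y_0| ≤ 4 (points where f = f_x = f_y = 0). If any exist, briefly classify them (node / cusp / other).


Singular points: {(-3, -1)}; classification: cusp.

Compute partial derivatives:
  f_x = -9*x**2 - 54*x - y**2 - 2*y - 82.
  f_y = -2*x*y - 2*x + 6*y**2 + 8*y + 2.
Scan x_0 ∈ {−4, ..., 4}. For each x_0, f_y(x_0, y) is a polynomial in y; find its integer roots y ∈ {−4, ..., 4}, then test f_x and f at those candidates.
  x = -4: f_y(-4, y) = 6*y**2 + 16*y + 10; vanishes at y ∈ {-1}. (-4, -1): f_x = -9 ≠ 0.
  x = -3: f_y(-3, y) = 6*y**2 + 14*y + 8; vanishes at y ∈ {-1}. (-3, -1): f_x = 0, f = 0 — SINGULAR.
  x = -2: f_y(-2, y) = 6*y**2 + 12*y + 6; vanishes at y ∈ {-1}. (-2, -1): f_x = -9 ≠ 0.
  x = -1: f_y(-1, y) = 6*y**2 + 10*y + 4; vanishes at y ∈ {-1}. (-1, -1): f_x = -36 ≠ 0.
  x = 0: f_y(0, y) = 6*y**2 + 8*y + 2; vanishes at y ∈ {-1}. (0, -1): f_x = -81 ≠ 0.
  x = 1: f_y(1, y) = 6*y**2 + 6*y; vanishes at y ∈ {-1, 0}. (1, -1): f_x = -144 ≠ 0; (1, 0): f_x = -145 ≠ 0.
  x = 2: f_y(2, y) = 6*y**2 + 4*y - 2; vanishes at y ∈ {-1}. (2, -1): f_x = -225 ≠ 0.
  x = 3: f_y(3, y) = 6*y**2 + 2*y - 4; vanishes at y ∈ {-1}. (3, -1): f_x = -324 ≠ 0.
  x = 4: f_y(4, y) = 6*y**2 - 6; vanishes at y ∈ {-1, 1}. (4, -1): f_x = -441 ≠ 0; (4, 1): f_x = -445 ≠ 0.
Only singular point on the grid: (-3, -1).
Classify: substitute x = -3 + u, y = -1 + v and expand: f = -3*u**3 - u*v**2 + 2*v**3 + v**2.
No constant or linear terms (consistent with a singular point). Quadratic part: v**2. Cubic part: -3*u**3 - u*v**2 + 2*v**3.
The quadratic part v**2 is a perfect square, so there is a single (double) tangent line v = 0, i.e. y = -1. Restricting the cubic part to that line (v = 0) leaves -3*u**3 ≠ 0, so f is not divisible by v and the branch is v² ≈ 3*u**3 to lowest order — this is a cusp.
Classification: cusp.


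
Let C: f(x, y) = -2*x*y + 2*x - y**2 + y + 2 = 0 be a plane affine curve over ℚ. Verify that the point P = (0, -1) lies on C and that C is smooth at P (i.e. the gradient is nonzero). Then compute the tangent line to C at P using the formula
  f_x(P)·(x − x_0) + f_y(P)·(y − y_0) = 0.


Tangent line at P: 4*x + 3*y + 3 = 0.

Step 1: f(0, -1) = 0, so P lies on C.
Step 2: partial derivatives
  f_x(x, y) = 2 - 2*y, f_y(x, y) = -2*x - 2*y + 1.
  f_x(P) = 4, f_y(P) = 3 (gradient nonzero, so P is smooth).
Step 3: tangent line at P: 4·(x − 0) + 3·(y − -1) = 0.
Expanding: 4*x + 3*y + 3 = 0.


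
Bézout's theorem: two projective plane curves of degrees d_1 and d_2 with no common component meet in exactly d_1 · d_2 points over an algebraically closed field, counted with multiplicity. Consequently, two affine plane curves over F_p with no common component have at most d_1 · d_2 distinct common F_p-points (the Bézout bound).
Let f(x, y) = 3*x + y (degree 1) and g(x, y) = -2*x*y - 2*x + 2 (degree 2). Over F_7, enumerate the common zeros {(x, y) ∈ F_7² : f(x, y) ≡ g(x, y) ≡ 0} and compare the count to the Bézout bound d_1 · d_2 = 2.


Common zeros: ∅; count = 0; Bézout bound = 2.

deg(f) = 1, deg(g) = 2, so Bézout bound = 2.
Scan x ∈ F_7. For each x, list the y ∈ F_7 with f(x, y) ≡ 0 and those with g(x, y) ≡ 0 (mod 7); the common zeros in that column are the intersection.
  x = 0: f ≡ 0 at y ∈ {0}; g ≡ 0 at y ∈ ∅; common: ∅.
  x = 1: f ≡ 0 at y ∈ {4}; g ≡ 0 at y ∈ {0}; common: ∅.
  x = 2: f ≡ 0 at y ∈ {1}; g ≡ 0 at y ∈ {3}; common: ∅.
  x = 3: f ≡ 0 at y ∈ {5}; g ≡ 0 at y ∈ {4}; common: ∅.
  x = 4: f ≡ 0 at y ∈ {2}; g ≡ 0 at y ∈ {1}; common: ∅.
  x = 5: f ≡ 0 at y ∈ {6}; g ≡ 0 at y ∈ {2}; common: ∅.
  x = 6: f ≡ 0 at y ∈ {3}; g ≡ 0 at y ∈ {5}; common: ∅.
Collecting: common zeros = ∅, so the count is 0.
Comparison with the Bézout bound: 0 ≤ 2 = deg(f)·deg(g), as expected for curves with no common component (the affine F_7-count falls short of the bound because intersections may lie at infinity, over extension fields, or carry multiplicity).


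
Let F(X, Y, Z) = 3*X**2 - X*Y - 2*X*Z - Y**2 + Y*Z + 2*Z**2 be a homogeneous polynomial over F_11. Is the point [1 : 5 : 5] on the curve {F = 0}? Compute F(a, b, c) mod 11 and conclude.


F(1,5,5) ≡ 5 (mod 11); P is NOT on the curve.

Evaluate F(1, 5, 5) term-by-term (mod 11).
  3*X**2 ↦ 3·1·1·1 = 3
  -X*Y ↦ -1·1·5·1 = -5
  -2*X*Z ↦ -2·1·1·5 = -10
  -Y**2 ↦ -1·1·25·1 = -25
  Y*Z ↦ 1·1·5·5 = 25
  2*Z**2 ↦ 2·1·1·25 = 50
Sum: F(1, 5, 5) = (3) + (-5) + (-10) + (-25) + (25) + (50) = 38.
Reducing mod 11: 38 ≡ 5 (mod 11).
Since F(a, b, c) ≡ 5 ≠ 0 (mod 11), P does NOT lie on the curve.


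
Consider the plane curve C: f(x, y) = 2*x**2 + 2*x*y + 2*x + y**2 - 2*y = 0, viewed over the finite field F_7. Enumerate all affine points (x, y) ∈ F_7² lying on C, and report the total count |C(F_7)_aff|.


Affine F_7-points: {(0, 0), (0, 2), (3, 4), (3, 6), (4, 2), (4, 6), (6, 0), (6, 4)}; count = 8.

For each of the 49 pairs (x, y) ∈ F_7², evaluate f(x, y) mod 7. Record the zeros.
  x = 0: [0↦0, 1↦6, 2↦0, 3↦3, 4↦1, 5↦1, 6↦3]  zeros at y ∈ {0, 2}
  x = 1: [0↦4, 1↦5, 2↦1, 3↦6, 4↦6, 5↦1, 6↦5]  zeros at y ∈ ∅
  x = 2: [0↦5, 1↦1, 2↦6, 3↦6, 4↦1, 5↦5, 6↦4]  zeros at y ∈ ∅
  x = 3: [0↦3, 1↦1, 2↦1, 3↦3, 4↦0, 5↦6, 6↦0]  zeros at y ∈ {4, 6}
  x = 4: [0↦5, 1↦5, 2↦0, 3↦4, 4↦3, 5↦4, 6↦0]  zeros at y ∈ {2, 6}
  x = 5: [0↦4, 1↦6, 2↦3, 3↦2, 4↦3, 5↦6, 6↦4]  zeros at y ∈ ∅
  x = 6: [0↦0, 1↦4, 2↦3, 3↦4, 4↦0, 5↦5, 6↦5]  zeros at y ∈ {0, 4}
Collecting zeros: affine points = {(0, 0), (0, 2), (3, 4), (3, 6), (4, 2), (4, 6), (6, 0), (6, 4)}.
Total count |C(F_7)_aff| = 8.


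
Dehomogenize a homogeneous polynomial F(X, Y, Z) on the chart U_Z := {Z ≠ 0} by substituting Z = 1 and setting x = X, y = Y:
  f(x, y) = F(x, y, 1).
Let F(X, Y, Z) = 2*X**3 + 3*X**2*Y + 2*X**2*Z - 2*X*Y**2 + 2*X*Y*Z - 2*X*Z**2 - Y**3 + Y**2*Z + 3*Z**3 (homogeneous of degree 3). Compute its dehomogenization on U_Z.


f(x, y) = 2*x**3 + 3*x**2*y + 2*x**2 - 2*x*y**2 + 2*x*y - 2*x - y**3 + y**2 + 3

On U_Z we set Z = 1. Each monomial c·X^i·Y^j·Z^k in F becomes c·x^i·y^j·1^k = c·x^i·y^j.
Substituting Z = 1: F(X, Y, 1) = 2*x**3 + 3*x**2*y + 2*x**2 - 2*x*y**2 + 2*x*y - 2*x - y**3 + y**2 + 3.
Note: deg(f) ≤ deg(F) = 3; strict inequality happens when F is divisible by Z (lost terms).


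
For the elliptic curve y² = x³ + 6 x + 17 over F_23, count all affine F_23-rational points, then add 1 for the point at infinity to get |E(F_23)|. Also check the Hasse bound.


Affine points = {(1, 1), (1, 22), (3, 4), (3, 19), (4, 6), (4, 17), (6, 4), (6, 19), (8, 5), (8, 18), (9, 8), (9, 15), (12, 0), (14, 4), (14, 19), (15, 3), (15, 20), (16, 0), (17, 8), (17, 15), (18, 0), (20, 8), (20, 15)}; affine count = 23; |E(F_23)| = 24.

Discriminant check: Δ ∝ 4a³ + 27b² = 4·6³ + 27·17² = 4·216 + 27·289 ≡ 19 (mod 23). Nonzero ⇒ E is nonsingular.
For each x ∈ F_23, compute rhs = x³ + 6·x + 17 mod 23, then count y ∈ F_23 with y² ≡ rhs.
  x = 0: rhs = 17, matching y values: none (0 points).
  x = 1: rhs = 1, matching y values: 1, 22 (2 points).
  x = 2: rhs = 14, matching y values: none (0 points).
  x = 3: rhs = 16, matching y values: 4, 19 (2 points).
  x = 4: rhs = 13, matching y values: 6, 17 (2 points).
  x = 5: rhs = 11, matching y values: none (0 points).
  x = 6: rhs = 16, matching y values: 4, 19 (2 points).
  x = 7: rhs = 11, matching y values: none (0 points).
  x = 8: rhs = 2, matching y values: 5, 18 (2 points).
  x = 9: rhs = 18, matching y values: 8, 15 (2 points).
  x = 10: rhs = 19, matching y values: none (0 points).
  x = 11: rhs = 11, matching y values: none (0 points).
  x = 12: rhs = 0, matching y values: 0 (1 points).
  x = 13: rhs = 15, matching y values: none (0 points).
  x = 14: rhs = 16, matching y values: 4, 19 (2 points).
  x = 15: rhs = 9, matching y values: 3, 20 (2 points).
  x = 16: rhs = 0, matching y values: 0 (1 points).
  x = 17: rhs = 18, matching y values: 8, 15 (2 points).
  x = 18: rhs = 0, matching y values: 0 (1 points).
  x = 19: rhs = 21, matching y values: none (0 points).
  x = 20: rhs = 18, matching y values: 8, 15 (2 points).
  x = 21: rhs = 20, matching y values: none (0 points).
  x = 22: rhs = 10, matching y values: none (0 points).
Total affine count: 23.
Full point count |E(F_23)| = 23 + 1 = 24.
Hasse bound: |24 − (23+1)| = |0| = 0 ≤ 2√23 ≈ 9.5917 ✓.


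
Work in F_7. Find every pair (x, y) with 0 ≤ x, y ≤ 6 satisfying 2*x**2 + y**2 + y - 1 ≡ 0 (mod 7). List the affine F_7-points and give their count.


Affine F_7-points: {(1, 2), (1, 4), (2, 0), (2, 6), (5, 0), (5, 6), (6, 2), (6, 4)}; count = 8.

For each of the 49 pairs (x, y) ∈ F_7², evaluate f(x, y) mod 7. Record the zeros.
  x = 0: [0↦6, 1↦1, 2↦5, 3↦4, 4↦5, 5↦1, 6↦6]  zeros at y ∈ ∅
  x = 1: [0↦1, 1↦3, 2↦0, 3↦6, 4↦0, 5↦3, 6↦1]  zeros at y ∈ {2, 4}
  x = 2: [0↦0, 1↦2, 2↦6, 3↦5, 4↦6, 5↦2, 6↦0]  zeros at y ∈ {0, 6}
  x = 3: [0↦3, 1↦5, 2↦2, 3↦1, 4↦2, 5↦5, 6↦3]  zeros at y ∈ ∅
  x = 4: [0↦3, 1↦5, 2↦2, 3↦1, 4↦2, 5↦5, 6↦3]  zeros at y ∈ ∅
  x = 5: [0↦0, 1↦2, 2↦6, 3↦5, 4↦6, 5↦2, 6↦0]  zeros at y ∈ {0, 6}
  x = 6: [0↦1, 1↦3, 2↦0, 3↦6, 4↦0, 5↦3, 6↦1]  zeros at y ∈ {2, 4}
Collecting zeros: affine points = {(1, 2), (1, 4), (2, 0), (2, 6), (5, 0), (5, 6), (6, 2), (6, 4)}.
Total count |C(F_7)_aff| = 8.


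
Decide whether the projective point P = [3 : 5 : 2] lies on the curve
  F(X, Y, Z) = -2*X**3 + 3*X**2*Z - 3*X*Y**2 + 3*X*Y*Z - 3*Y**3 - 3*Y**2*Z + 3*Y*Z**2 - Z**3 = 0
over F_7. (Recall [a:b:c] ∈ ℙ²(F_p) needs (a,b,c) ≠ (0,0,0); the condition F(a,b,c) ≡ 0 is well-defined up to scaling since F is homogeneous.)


F(3,5,2) ≡ 1 (mod 7); P is NOT on the curve.

Evaluate F(3, 5, 2) term-by-term (mod 7).
  -2*X**3 ↦ -2·27·1·1 = -54
  3*X**2*Z ↦ 3·9·1·2 = 54
  -3*X*Y**2 ↦ -3·3·25·1 = -225
  3*X*Y*Z ↦ 3·3·5·2 = 90
  -3*Y**3 ↦ -3·1·125·1 = -375
  -3*Y**2*Z ↦ -3·1·25·2 = -150
  3*Y*Z**2 ↦ 3·1·5·4 = 60
  -Z**3 ↦ -1·1·1·8 = -8
Sum: F(3, 5, 2) = (-54) + (54) + (-225) + (90) + (-375) + (-150) + (60) + (-8) = -608.
Reducing mod 7: -608 ≡ 1 (mod 7).
Since F(a, b, c) ≡ 1 ≠ 0 (mod 7), P does NOT lie on the curve.


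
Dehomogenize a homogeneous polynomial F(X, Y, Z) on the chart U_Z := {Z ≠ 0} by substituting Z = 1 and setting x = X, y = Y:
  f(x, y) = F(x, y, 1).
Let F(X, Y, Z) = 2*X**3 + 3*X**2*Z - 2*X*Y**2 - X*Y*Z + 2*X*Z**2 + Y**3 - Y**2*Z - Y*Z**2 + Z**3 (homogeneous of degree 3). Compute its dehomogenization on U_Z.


f(x, y) = 2*x**3 + 3*x**2 - 2*x*y**2 - x*y + 2*x + y**3 - y**2 - y + 1

On U_Z we set Z = 1. Each monomial c·X^i·Y^j·Z^k in F becomes c·x^i·y^j·1^k = c·x^i·y^j.
Substituting Z = 1: F(X, Y, 1) = 2*x**3 + 3*x**2 - 2*x*y**2 - x*y + 2*x + y**3 - y**2 - y + 1.
Note: deg(f) ≤ deg(F) = 3; strict inequality happens when F is divisible by Z (lost terms).


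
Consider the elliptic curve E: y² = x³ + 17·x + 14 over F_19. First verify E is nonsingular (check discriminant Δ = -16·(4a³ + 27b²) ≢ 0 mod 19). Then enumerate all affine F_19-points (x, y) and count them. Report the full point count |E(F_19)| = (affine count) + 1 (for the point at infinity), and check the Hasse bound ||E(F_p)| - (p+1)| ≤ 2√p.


Affine points = {(3, 4), (3, 15), (6, 3), (6, 16), (7, 1), (7, 18), (8, 4), (8, 15), (10, 5), (10, 14), (13, 0)}; affine count = 11; |E(F_19)| = 12.

Discriminant check: Δ ∝ 4a³ + 27b² = 4·17³ + 27·14² = 4·4913 + 27·196 ≡ 16 (mod 19). Nonzero ⇒ E is nonsingular.
For each x ∈ F_19, compute rhs = x³ + 17·x + 14 mod 19, then count y ∈ F_19 with y² ≡ rhs.
  x = 0: rhs = 14, matching y values: none (0 points).
  x = 1: rhs = 13, matching y values: none (0 points).
  x = 2: rhs = 18, matching y values: none (0 points).
  x = 3: rhs = 16, matching y values: 4, 15 (2 points).
  x = 4: rhs = 13, matching y values: none (0 points).
  x = 5: rhs = 15, matching y values: none (0 points).
  x = 6: rhs = 9, matching y values: 3, 16 (2 points).
  x = 7: rhs = 1, matching y values: 1, 18 (2 points).
  x = 8: rhs = 16, matching y values: 4, 15 (2 points).
  x = 9: rhs = 3, matching y values: none (0 points).
  x = 10: rhs = 6, matching y values: 5, 14 (2 points).
  x = 11: rhs = 12, matching y values: none (0 points).
  x = 12: rhs = 8, matching y values: none (0 points).
  x = 13: rhs = 0, matching y values: 0 (1 points).
  x = 14: rhs = 13, matching y values: none (0 points).
  x = 15: rhs = 15, matching y values: none (0 points).
  x = 16: rhs = 12, matching y values: none (0 points).
  x = 17: rhs = 10, matching y values: none (0 points).
  x = 18: rhs = 15, matching y values: none (0 points).
Total affine count: 11.
Full point count |E(F_19)| = 11 + 1 = 12.
Hasse bound: |12 − (19+1)| = |-8| = 8 ≤ 2√19 ≈ 8.7178 ✓.


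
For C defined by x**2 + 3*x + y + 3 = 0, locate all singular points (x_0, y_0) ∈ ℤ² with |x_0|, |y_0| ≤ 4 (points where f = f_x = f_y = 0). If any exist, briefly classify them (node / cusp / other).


No singular points in the scanned grid; C is smooth there.

Compute partial derivatives:
  f_x = 2*x + 3.
  f_y = 1.
f_y = 1 is a nonzero constant, so f_y never vanishes: no point (x, y) can satisfy f = f_x = f_y = 0. In particular no (x, y) ∈ {−4, ..., 4}² is singular; the curve is smooth.


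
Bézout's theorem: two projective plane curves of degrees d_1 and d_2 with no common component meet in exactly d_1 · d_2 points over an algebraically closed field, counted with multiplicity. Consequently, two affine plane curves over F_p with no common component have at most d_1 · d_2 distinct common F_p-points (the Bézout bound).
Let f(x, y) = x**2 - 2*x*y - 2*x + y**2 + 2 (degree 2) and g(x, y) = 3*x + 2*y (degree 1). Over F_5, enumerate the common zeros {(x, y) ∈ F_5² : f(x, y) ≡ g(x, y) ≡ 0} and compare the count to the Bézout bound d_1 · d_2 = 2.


Common zeros: {(1, 1)}; count = 1; Bézout bound = 2.

deg(f) = 2, deg(g) = 1, so Bézout bound = 2.
Scan x ∈ F_5. For each x, list the y ∈ F_5 with f(x, y) ≡ 0 and those with g(x, y) ≡ 0 (mod 5); the common zeros in that column are the intersection.
  x = 0: f ≡ 0 at y ∈ ∅; g ≡ 0 at y ∈ {0}; common: ∅.
  x = 1: f ≡ 0 at y ∈ {1}; g ≡ 0 at y ∈ {1}; common: {1}.
  x = 2: f ≡ 0 at y ∈ ∅; g ≡ 0 at y ∈ {2}; common: ∅.
  x = 3: f ≡ 0 at y ∈ {0, 1}; g ≡ 0 at y ∈ {3}; common: ∅.
  x = 4: f ≡ 0 at y ∈ {0, 3}; g ≡ 0 at y ∈ {4}; common: ∅.
Collecting: common zeros = {(1, 1)}, so the count is 1.
Comparison with the Bézout bound: 1 ≤ 2 = deg(f)·deg(g), as expected for curves with no common component (the affine F_5-count falls short of the bound because intersections may lie at infinity, over extension fields, or carry multiplicity).


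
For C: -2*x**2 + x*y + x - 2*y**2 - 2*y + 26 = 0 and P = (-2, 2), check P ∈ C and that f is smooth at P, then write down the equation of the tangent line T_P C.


Tangent line at P: 11*x - 12*y + 46 = 0.

Step 1: f(-2, 2) = 0, so P lies on C.
Step 2: partial derivatives
  f_x(x, y) = -4*x + y + 1, f_y(x, y) = x - 4*y - 2.
  f_x(P) = 11, f_y(P) = -12 (gradient nonzero, so P is smooth).
Step 3: tangent line at P: 11·(x − -2) + -12·(y − 2) = 0.
Expanding: 11*x - 12*y + 46 = 0.


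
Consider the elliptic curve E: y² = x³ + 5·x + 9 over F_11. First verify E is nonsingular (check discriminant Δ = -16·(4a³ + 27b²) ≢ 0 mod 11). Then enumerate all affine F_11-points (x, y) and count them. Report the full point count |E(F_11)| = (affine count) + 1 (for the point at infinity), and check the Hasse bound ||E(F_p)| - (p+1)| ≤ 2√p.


Affine points = {(0, 3), (0, 8), (1, 2), (1, 9), (2, 4), (2, 7), (4, 4), (4, 7), (5, 4), (5, 7), (8, 0), (10, 5), (10, 6)}; affine count = 13; |E(F_11)| = 14.

Discriminant check: Δ ∝ 4a³ + 27b² = 4·5³ + 27·9² = 4·125 + 27·81 ≡ 3 (mod 11). Nonzero ⇒ E is nonsingular.
For each x ∈ F_11, compute rhs = x³ + 5·x + 9 mod 11, then count y ∈ F_11 with y² ≡ rhs.
  x = 0: rhs = 9, matching y values: 3, 8 (2 points).
  x = 1: rhs = 4, matching y values: 2, 9 (2 points).
  x = 2: rhs = 5, matching y values: 4, 7 (2 points).
  x = 3: rhs = 7, matching y values: none (0 points).
  x = 4: rhs = 5, matching y values: 4, 7 (2 points).
  x = 5: rhs = 5, matching y values: 4, 7 (2 points).
  x = 6: rhs = 2, matching y values: none (0 points).
  x = 7: rhs = 2, matching y values: none (0 points).
  x = 8: rhs = 0, matching y values: 0 (1 points).
  x = 9: rhs = 2, matching y values: none (0 points).
  x = 10: rhs = 3, matching y values: 5, 6 (2 points).
Total affine count: 13.
Full point count |E(F_11)| = 13 + 1 = 14.
Hasse bound: |14 − (11+1)| = |2| = 2 ≤ 2√11 ≈ 6.6332 ✓.


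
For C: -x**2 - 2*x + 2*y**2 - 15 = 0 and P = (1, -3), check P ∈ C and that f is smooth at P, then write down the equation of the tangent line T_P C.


Tangent line at P: -4*x - 12*y - 32 = 0.

Step 1: f(1, -3) = 0, so P lies on C.
Step 2: partial derivatives
  f_x(x, y) = -2*x - 2, f_y(x, y) = 4*y.
  f_x(P) = -4, f_y(P) = -12 (gradient nonzero, so P is smooth).
Step 3: tangent line at P: -4·(x − 1) + -12·(y − -3) = 0.
Expanding: -4*x - 12*y - 32 = 0.


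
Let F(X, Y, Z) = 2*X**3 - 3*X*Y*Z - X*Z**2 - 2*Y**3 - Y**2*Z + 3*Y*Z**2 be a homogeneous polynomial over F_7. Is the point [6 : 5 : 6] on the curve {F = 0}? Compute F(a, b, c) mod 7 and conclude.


F(6,5,6) ≡ 5 (mod 7); P is NOT on the curve.

Evaluate F(6, 5, 6) term-by-term (mod 7).
  2*X**3 ↦ 2·216·1·1 = 432
  -3*X*Y*Z ↦ -3·6·5·6 = -540
  -X*Z**2 ↦ -1·6·1·36 = -216
  -2*Y**3 ↦ -2·1·125·1 = -250
  -Y**2*Z ↦ -1·1·25·6 = -150
  3*Y*Z**2 ↦ 3·1·5·36 = 540
Sum: F(6, 5, 6) = (432) + (-540) + (-216) + (-250) + (-150) + (540) = -184.
Reducing mod 7: -184 ≡ 5 (mod 7).
Since F(a, b, c) ≡ 5 ≠ 0 (mod 7), P does NOT lie on the curve.


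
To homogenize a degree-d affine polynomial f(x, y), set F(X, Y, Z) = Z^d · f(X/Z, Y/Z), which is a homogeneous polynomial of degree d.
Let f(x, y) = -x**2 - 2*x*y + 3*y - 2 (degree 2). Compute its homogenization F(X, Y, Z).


F(X, Y, Z) = -X**2 - 2*X*Y + 3*Y*Z - 2*Z**2

deg(f) = 2.
Substitute x = X/Z, y = Y/Z into f, then multiply by Z^2.
  monomial -1·x^2·y^0 ↦ -1·X^2·Y^0·Z^0.
  monomial -2·x^1·y^1 ↦ -2·X^1·Y^1·Z^0.
  monomial 3·x^0·y^1 ↦ 3·X^0·Y^1·Z^1.
  monomial -2·x^0·y^0 ↦ -2·X^0·Y^0·Z^2.
Collecting: F(X, Y, Z) = -X**2 - 2*X*Y + 3*Y*Z - 2*Z**2.


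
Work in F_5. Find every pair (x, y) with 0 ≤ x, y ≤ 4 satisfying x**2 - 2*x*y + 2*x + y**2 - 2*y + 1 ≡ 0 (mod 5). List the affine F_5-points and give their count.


Affine F_5-points: {(0, 1), (1, 2), (2, 3), (3, 4), (4, 0)}; count = 5.

For each of the 25 pairs (x, y) ∈ F_5², evaluate f(x, y) mod 5. Record the zeros.
  x = 0: [0↦1, 1↦0, 2↦1, 3↦4, 4↦4]  zeros at y ∈ {1}
  x = 1: [0↦4, 1↦1, 2↦0, 3↦1, 4↦4]  zeros at y ∈ {2}
  x = 2: [0↦4, 1↦4, 2↦1, 3↦0, 4↦1]  zeros at y ∈ {3}
  x = 3: [0↦1, 1↦4, 2↦4, 3↦1, 4↦0]  zeros at y ∈ {4}
  x = 4: [0↦0, 1↦1, 2↦4, 3↦4, 4↦1]  zeros at y ∈ {0}
Collecting zeros: affine points = {(0, 1), (1, 2), (2, 3), (3, 4), (4, 0)}.
Total count |C(F_5)_aff| = 5.


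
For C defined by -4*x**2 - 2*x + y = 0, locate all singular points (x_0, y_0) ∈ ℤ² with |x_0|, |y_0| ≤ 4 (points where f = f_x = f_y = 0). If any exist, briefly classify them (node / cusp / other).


No singular points in the scanned grid; C is smooth there.

Compute partial derivatives:
  f_x = -8*x - 2.
  f_y = 1.
f_y = 1 is a nonzero constant, so f_y never vanishes: no point (x, y) can satisfy f = f_x = f_y = 0. In particular no (x, y) ∈ {−4, ..., 4}² is singular; the curve is smooth.


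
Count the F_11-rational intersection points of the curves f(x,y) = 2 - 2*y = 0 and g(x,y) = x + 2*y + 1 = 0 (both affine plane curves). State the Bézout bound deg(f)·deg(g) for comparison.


Common zeros: {(8, 1)}; count = 1; Bézout bound = 1.

deg(f) = 1, deg(g) = 1, so Bézout bound = 1.
Scan x ∈ F_11. For each x, list the y ∈ F_11 with f(x, y) ≡ 0 and those with g(x, y) ≡ 0 (mod 11); the common zeros in that column are the intersection.
  x = 0: f ≡ 0 at y ∈ {1}; g ≡ 0 at y ∈ {5}; common: ∅.
  x = 1: f ≡ 0 at y ∈ {1}; g ≡ 0 at y ∈ {10}; common: ∅.
  x = 2: f ≡ 0 at y ∈ {1}; g ≡ 0 at y ∈ {4}; common: ∅.
  x = 3: f ≡ 0 at y ∈ {1}; g ≡ 0 at y ∈ {9}; common: ∅.
  x = 4: f ≡ 0 at y ∈ {1}; g ≡ 0 at y ∈ {3}; common: ∅.
  x = 5: f ≡ 0 at y ∈ {1}; g ≡ 0 at y ∈ {8}; common: ∅.
  x = 6: f ≡ 0 at y ∈ {1}; g ≡ 0 at y ∈ {2}; common: ∅.
  x = 7: f ≡ 0 at y ∈ {1}; g ≡ 0 at y ∈ {7}; common: ∅.
  x = 8: f ≡ 0 at y ∈ {1}; g ≡ 0 at y ∈ {1}; common: {1}.
  x = 9: f ≡ 0 at y ∈ {1}; g ≡ 0 at y ∈ {6}; common: ∅.
  x = 10: f ≡ 0 at y ∈ {1}; g ≡ 0 at y ∈ {0}; common: ∅.
Collecting: common zeros = {(8, 1)}, so the count is 1.
Comparison with the Bézout bound: 1 ≤ 1 = deg(f)·deg(g), as expected for curves with no common component (the bound is attained).


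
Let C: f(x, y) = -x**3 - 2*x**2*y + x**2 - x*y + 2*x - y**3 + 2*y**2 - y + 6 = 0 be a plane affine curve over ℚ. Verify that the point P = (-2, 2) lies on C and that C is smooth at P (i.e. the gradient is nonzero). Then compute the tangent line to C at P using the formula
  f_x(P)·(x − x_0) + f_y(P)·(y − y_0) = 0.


Tangent line at P: 22 - 11*y = 0.

Step 1: f(-2, 2) = 0, so P lies on C.
Step 2: partial derivatives
  f_x(x, y) = -3*x**2 - 4*x*y + 2*x - y + 2, f_y(x, y) = -2*x**2 - x - 3*y**2 + 4*y - 1.
  f_x(P) = 0, f_y(P) = -11 (gradient nonzero, so P is smooth).
Step 3: tangent line at P: 0·(x − -2) + -11·(y − 2) = 0.
Expanding: 22 - 11*y = 0.


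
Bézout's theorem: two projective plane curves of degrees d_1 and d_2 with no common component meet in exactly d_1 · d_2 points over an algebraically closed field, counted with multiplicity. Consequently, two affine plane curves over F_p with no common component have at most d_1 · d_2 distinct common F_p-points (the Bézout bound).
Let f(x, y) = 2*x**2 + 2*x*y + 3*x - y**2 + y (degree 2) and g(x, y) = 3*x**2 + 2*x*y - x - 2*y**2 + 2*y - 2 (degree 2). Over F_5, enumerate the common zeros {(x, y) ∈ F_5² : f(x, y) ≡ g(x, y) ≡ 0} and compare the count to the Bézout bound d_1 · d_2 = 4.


Common zeros: {(1, 0)}; count = 1; Bézout bound = 4.

deg(f) = 2, deg(g) = 2, so Bézout bound = 4.
Scan x ∈ F_5. For each x, list the y ∈ F_5 with f(x, y) ≡ 0 and those with g(x, y) ≡ 0 (mod 5); the common zeros in that column are the intersection.
  x = 0: f ≡ 0 at y ∈ {0, 1}; g ≡ 0 at y ∈ ∅; common: ∅.
  x = 1: f ≡ 0 at y ∈ {0, 3}; g ≡ 0 at y ∈ {0, 2}; common: {0}.
  x = 2: f ≡ 0 at y ∈ {2, 3}; g ≡ 0 at y ∈ {4}; common: ∅.
  x = 3: f ≡ 0 at y ∈ ∅; g ≡ 0 at y ∈ {2}; common: ∅.
  x = 4: f ≡ 0 at y ∈ ∅; g ≡ 0 at y ∈ {1, 4}; common: ∅.
Collecting: common zeros = {(1, 0)}, so the count is 1.
Comparison with the Bézout bound: 1 ≤ 4 = deg(f)·deg(g), as expected for curves with no common component (the affine F_5-count falls short of the bound because intersections may lie at infinity, over extension fields, or carry multiplicity).


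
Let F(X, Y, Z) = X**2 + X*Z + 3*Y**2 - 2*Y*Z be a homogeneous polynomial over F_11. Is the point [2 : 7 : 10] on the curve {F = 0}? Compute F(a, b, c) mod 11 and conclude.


F(2,7,10) ≡ 9 (mod 11); P is NOT on the curve.

Evaluate F(2, 7, 10) term-by-term (mod 11).
  X**2 ↦ 1·4·1·1 = 4
  X*Z ↦ 1·2·1·10 = 20
  3*Y**2 ↦ 3·1·49·1 = 147
  -2*Y*Z ↦ -2·1·7·10 = -140
Sum: F(2, 7, 10) = (4) + (20) + (147) + (-140) = 31.
Reducing mod 11: 31 ≡ 9 (mod 11).
Since F(a, b, c) ≡ 9 ≠ 0 (mod 11), P does NOT lie on the curve.


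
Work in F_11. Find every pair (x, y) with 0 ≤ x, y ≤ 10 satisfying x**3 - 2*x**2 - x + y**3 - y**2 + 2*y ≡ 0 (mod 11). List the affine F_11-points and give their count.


Affine F_11-points: {(0, 0), (0, 5), (0, 7), (1, 1), (1, 3), (1, 8), (2, 1), (2, 3), (2, 8), (3, 6), (4, 6), (5, 10), (6, 6), (10, 1), (10, 3), (10, 8)}; count = 16.

For each of the 121 pairs (x, y) ∈ F_11², evaluate f(x, y) mod 11. Record the zeros.
  x = 0: [0↦0, 1↦2, 2↦8, 3↦2, 4↦1, 5↦0, 6↦5, 7↦0, 8↦2, 9↦6, 10↦7]  zeros at y ∈ {0, 5, 7}
  x = 1: [0↦9, 1↦0, 2↦6, 3↦0, 4↦10, 5↦9, 6↦3, 7↦9, 8↦0, 9↦4, 10↦5]  zeros at y ∈ {1, 3, 8}
  x = 2: [0↦9, 1↦0, 2↦6, 3↦0, 4↦10, 5↦9, 6↦3, 7↦9, 8↦0, 9↦4, 10↦5]  zeros at y ∈ {1, 3, 8}
  x = 3: [0↦6, 1↦8, 2↦3, 3↦8, 4↦7, 5↦6, 6↦0, 7↦6, 8↦8, 9↦1, 10↦2]  zeros at y ∈ {6}
  x = 4: [0↦6, 1↦8, 2↦3, 3↦8, 4↦7, 5↦6, 6↦0, 7↦6, 8↦8, 9↦1, 10↦2]  zeros at y ∈ {6}
  x = 5: [0↦4, 1↦6, 2↦1, 3↦6, 4↦5, 5↦4, 6↦9, 7↦4, 8↦6, 9↦10, 10↦0]  zeros at y ∈ {10}
  x = 6: [0↦6, 1↦8, 2↦3, 3↦8, 4↦7, 5↦6, 6↦0, 7↦6, 8↦8, 9↦1, 10↦2]  zeros at y ∈ {6}
  x = 7: [0↦7, 1↦9, 2↦4, 3↦9, 4↦8, 5↦7, 6↦1, 7↦7, 8↦9, 9↦2, 10↦3]  zeros at y ∈ ∅
  x = 8: [0↦2, 1↦4, 2↦10, 3↦4, 4↦3, 5↦2, 6↦7, 7↦2, 8↦4, 9↦8, 10↦9]  zeros at y ∈ ∅
  x = 9: [0↦8, 1↦10, 2↦5, 3↦10, 4↦9, 5↦8, 6↦2, 7↦8, 8↦10, 9↦3, 10↦4]  zeros at y ∈ ∅
  x = 10: [0↦9, 1↦0, 2↦6, 3↦0, 4↦10, 5↦9, 6↦3, 7↦9, 8↦0, 9↦4, 10↦5]  zeros at y ∈ {1, 3, 8}
Collecting zeros: affine points = {(0, 0), (0, 5), (0, 7), (1, 1), (1, 3), (1, 8), (2, 1), (2, 3), (2, 8), (3, 6), (4, 6), (5, 10), (6, 6), (10, 1), (10, 3), (10, 8)}.
Total count |C(F_11)_aff| = 16.


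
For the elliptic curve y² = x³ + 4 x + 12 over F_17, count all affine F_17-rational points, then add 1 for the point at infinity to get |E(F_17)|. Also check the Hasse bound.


Affine points = {(1, 0), (3, 0), (5, 2), (5, 15), (7, 3), (7, 14), (10, 7), (10, 10), (13, 0), (15, 8), (15, 9)}; affine count = 11; |E(F_17)| = 12.

Discriminant check: Δ ∝ 4a³ + 27b² = 4·4³ + 27·12² = 4·64 + 27·144 ≡ 13 (mod 17). Nonzero ⇒ E is nonsingular.
For each x ∈ F_17, compute rhs = x³ + 4·x + 12 mod 17, then count y ∈ F_17 with y² ≡ rhs.
  x = 0: rhs = 12, matching y values: none (0 points).
  x = 1: rhs = 0, matching y values: 0 (1 points).
  x = 2: rhs = 11, matching y values: none (0 points).
  x = 3: rhs = 0, matching y values: 0 (1 points).
  x = 4: rhs = 7, matching y values: none (0 points).
  x = 5: rhs = 4, matching y values: 2, 15 (2 points).
  x = 6: rhs = 14, matching y values: none (0 points).
  x = 7: rhs = 9, matching y values: 3, 14 (2 points).
  x = 8: rhs = 12, matching y values: none (0 points).
  x = 9: rhs = 12, matching y values: none (0 points).
  x = 10: rhs = 15, matching y values: 7, 10 (2 points).
  x = 11: rhs = 10, matching y values: none (0 points).
  x = 12: rhs = 3, matching y values: none (0 points).
  x = 13: rhs = 0, matching y values: 0 (1 points).
  x = 14: rhs = 7, matching y values: none (0 points).
  x = 15: rhs = 13, matching y values: 8, 9 (2 points).
  x = 16: rhs = 7, matching y values: none (0 points).
Total affine count: 11.
Full point count |E(F_17)| = 11 + 1 = 12.
Hasse bound: |12 − (17+1)| = |-6| = 6 ≤ 2√17 ≈ 8.2462 ✓.


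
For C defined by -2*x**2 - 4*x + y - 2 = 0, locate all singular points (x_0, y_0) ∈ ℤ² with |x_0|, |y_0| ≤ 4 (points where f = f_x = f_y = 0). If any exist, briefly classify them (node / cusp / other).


No singular points in the scanned grid; C is smooth there.

Compute partial derivatives:
  f_x = -4*x - 4.
  f_y = 1.
f_y = 1 is a nonzero constant, so f_y never vanishes: no point (x, y) can satisfy f = f_x = f_y = 0. In particular no (x, y) ∈ {−4, ..., 4}² is singular; the curve is smooth.


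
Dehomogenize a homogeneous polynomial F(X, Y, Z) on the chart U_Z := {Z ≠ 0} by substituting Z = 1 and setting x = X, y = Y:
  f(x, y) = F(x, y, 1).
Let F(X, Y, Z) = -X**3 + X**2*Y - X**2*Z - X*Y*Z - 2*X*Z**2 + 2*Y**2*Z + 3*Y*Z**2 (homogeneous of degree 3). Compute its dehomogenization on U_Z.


f(x, y) = -x**3 + x**2*y - x**2 - x*y - 2*x + 2*y**2 + 3*y

On U_Z we set Z = 1. Each monomial c·X^i·Y^j·Z^k in F becomes c·x^i·y^j·1^k = c·x^i·y^j.
Substituting Z = 1: F(X, Y, 1) = -x**3 + x**2*y - x**2 - x*y - 2*x + 2*y**2 + 3*y.
Note: deg(f) ≤ deg(F) = 3; strict inequality happens when F is divisible by Z (lost terms).


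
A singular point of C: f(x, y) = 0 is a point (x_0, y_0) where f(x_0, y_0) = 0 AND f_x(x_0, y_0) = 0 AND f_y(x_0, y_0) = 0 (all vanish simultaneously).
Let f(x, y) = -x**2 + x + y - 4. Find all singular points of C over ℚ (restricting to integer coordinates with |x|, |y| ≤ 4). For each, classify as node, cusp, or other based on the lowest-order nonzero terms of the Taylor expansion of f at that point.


No singular points in the scanned grid; C is smooth there.

Compute partial derivatives:
  f_x = 1 - 2*x.
  f_y = 1.
f_y = 1 is a nonzero constant, so f_y never vanishes: no point (x, y) can satisfy f = f_x = f_y = 0. In particular no (x, y) ∈ {−4, ..., 4}² is singular; the curve is smooth.


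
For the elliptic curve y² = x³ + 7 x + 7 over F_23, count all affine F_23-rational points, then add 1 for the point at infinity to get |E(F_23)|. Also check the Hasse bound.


Affine points = {(2, 11), (2, 12), (3, 3), (3, 20), (5, 11), (5, 12), (6, 9), (6, 14), (7, 10), (7, 13), (8, 0), (11, 9), (11, 14), (12, 5), (12, 18), (13, 8), (13, 15), (16, 11), (16, 12), (17, 5), (17, 18), (18, 10), (18, 13), (21, 10), (21, 13)}; affine count = 25; |E(F_23)| = 26.

Discriminant check: Δ ∝ 4a³ + 27b² = 4·7³ + 27·7² = 4·343 + 27·49 ≡ 4 (mod 23). Nonzero ⇒ E is nonsingular.
For each x ∈ F_23, compute rhs = x³ + 7·x + 7 mod 23, then count y ∈ F_23 with y² ≡ rhs.
  x = 0: rhs = 7, matching y values: none (0 points).
  x = 1: rhs = 15, matching y values: none (0 points).
  x = 2: rhs = 6, matching y values: 11, 12 (2 points).
  x = 3: rhs = 9, matching y values: 3, 20 (2 points).
  x = 4: rhs = 7, matching y values: none (0 points).
  x = 5: rhs = 6, matching y values: 11, 12 (2 points).
  x = 6: rhs = 12, matching y values: 9, 14 (2 points).
  x = 7: rhs = 8, matching y values: 10, 13 (2 points).
  x = 8: rhs = 0, matching y values: 0 (1 points).
  x = 9: rhs = 17, matching y values: none (0 points).
  x = 10: rhs = 19, matching y values: none (0 points).
  x = 11: rhs = 12, matching y values: 9, 14 (2 points).
  x = 12: rhs = 2, matching y values: 5, 18 (2 points).
  x = 13: rhs = 18, matching y values: 8, 15 (2 points).
  x = 14: rhs = 20, matching y values: none (0 points).
  x = 15: rhs = 14, matching y values: none (0 points).
  x = 16: rhs = 6, matching y values: 11, 12 (2 points).
  x = 17: rhs = 2, matching y values: 5, 18 (2 points).
  x = 18: rhs = 8, matching y values: 10, 13 (2 points).
  x = 19: rhs = 7, matching y values: none (0 points).
  x = 20: rhs = 5, matching y values: none (0 points).
  x = 21: rhs = 8, matching y values: 10, 13 (2 points).
  x = 22: rhs = 22, matching y values: none (0 points).
Total affine count: 25.
Full point count |E(F_23)| = 25 + 1 = 26.
Hasse bound: |26 − (23+1)| = |2| = 2 ≤ 2√23 ≈ 9.5917 ✓.


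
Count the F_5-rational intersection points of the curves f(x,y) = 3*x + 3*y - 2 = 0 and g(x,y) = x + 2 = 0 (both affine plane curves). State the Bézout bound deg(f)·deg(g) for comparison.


Common zeros: {(3, 1)}; count = 1; Bézout bound = 1.

deg(f) = 1, deg(g) = 1, so Bézout bound = 1.
Scan x ∈ F_5. For each x, list the y ∈ F_5 with f(x, y) ≡ 0 and those with g(x, y) ≡ 0 (mod 5); the common zeros in that column are the intersection.
  x = 0: f ≡ 0 at y ∈ {4}; g ≡ 0 at y ∈ ∅; common: ∅.
  x = 1: f ≡ 0 at y ∈ {3}; g ≡ 0 at y ∈ ∅; common: ∅.
  x = 2: f ≡ 0 at y ∈ {2}; g ≡ 0 at y ∈ ∅; common: ∅.
  x = 3: f ≡ 0 at y ∈ {1}; g ≡ 0 at y ∈ {0, 1, 2, 3, 4}; common: {1}.
  x = 4: f ≡ 0 at y ∈ {0}; g ≡ 0 at y ∈ ∅; common: ∅.
Collecting: common zeros = {(3, 1)}, so the count is 1.
Comparison with the Bézout bound: 1 ≤ 1 = deg(f)·deg(g), as expected for curves with no common component (the bound is attained).


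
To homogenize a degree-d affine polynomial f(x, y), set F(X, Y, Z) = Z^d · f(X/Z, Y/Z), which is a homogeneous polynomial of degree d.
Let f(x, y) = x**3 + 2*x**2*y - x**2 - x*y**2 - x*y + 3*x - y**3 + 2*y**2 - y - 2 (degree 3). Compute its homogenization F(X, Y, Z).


F(X, Y, Z) = X**3 + 2*X**2*Y - X**2*Z - X*Y**2 - X*Y*Z + 3*X*Z**2 - Y**3 + 2*Y**2*Z - Y*Z**2 - 2*Z**3

deg(f) = 3.
Substitute x = X/Z, y = Y/Z into f, then multiply by Z^3.
  monomial 1·x^3·y^0 ↦ 1·X^3·Y^0·Z^0.
  monomial 2·x^2·y^1 ↦ 2·X^2·Y^1·Z^0.
  monomial -1·x^2·y^0 ↦ -1·X^2·Y^0·Z^1.
  monomial -1·x^1·y^2 ↦ -1·X^1·Y^2·Z^0.
  monomial -1·x^1·y^1 ↦ -1·X^1·Y^1·Z^1.
  monomial 3·x^1·y^0 ↦ 3·X^1·Y^0·Z^2.
  monomial -1·x^0·y^3 ↦ -1·X^0·Y^3·Z^0.
  monomial 2·x^0·y^2 ↦ 2·X^0·Y^2·Z^1.
  monomial -1·x^0·y^1 ↦ -1·X^0·Y^1·Z^2.
  monomial -2·x^0·y^0 ↦ -2·X^0·Y^0·Z^3.
Collecting: F(X, Y, Z) = X**3 + 2*X**2*Y - X**2*Z - X*Y**2 - X*Y*Z + 3*X*Z**2 - Y**3 + 2*Y**2*Z - Y*Z**2 - 2*Z**3.
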